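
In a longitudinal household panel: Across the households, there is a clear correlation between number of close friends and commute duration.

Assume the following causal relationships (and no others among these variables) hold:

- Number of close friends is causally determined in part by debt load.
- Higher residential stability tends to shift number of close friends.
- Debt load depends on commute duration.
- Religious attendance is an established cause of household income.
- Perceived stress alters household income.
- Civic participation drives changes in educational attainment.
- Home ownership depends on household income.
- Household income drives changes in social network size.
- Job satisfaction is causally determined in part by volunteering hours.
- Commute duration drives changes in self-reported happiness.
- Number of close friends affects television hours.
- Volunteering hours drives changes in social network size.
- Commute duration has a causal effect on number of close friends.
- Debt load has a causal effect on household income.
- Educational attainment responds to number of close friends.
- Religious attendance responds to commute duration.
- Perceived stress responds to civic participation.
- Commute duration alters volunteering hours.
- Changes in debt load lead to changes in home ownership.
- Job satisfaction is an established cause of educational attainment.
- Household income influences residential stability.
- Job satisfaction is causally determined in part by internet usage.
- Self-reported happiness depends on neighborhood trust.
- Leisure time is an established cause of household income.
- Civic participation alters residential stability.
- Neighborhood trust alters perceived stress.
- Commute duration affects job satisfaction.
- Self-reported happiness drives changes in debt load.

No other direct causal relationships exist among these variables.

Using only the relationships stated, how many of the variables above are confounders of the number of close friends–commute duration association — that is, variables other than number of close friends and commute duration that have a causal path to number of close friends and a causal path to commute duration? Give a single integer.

0

No listed variable has a causal path to both number of close friends and commute duration, so there are no common causes.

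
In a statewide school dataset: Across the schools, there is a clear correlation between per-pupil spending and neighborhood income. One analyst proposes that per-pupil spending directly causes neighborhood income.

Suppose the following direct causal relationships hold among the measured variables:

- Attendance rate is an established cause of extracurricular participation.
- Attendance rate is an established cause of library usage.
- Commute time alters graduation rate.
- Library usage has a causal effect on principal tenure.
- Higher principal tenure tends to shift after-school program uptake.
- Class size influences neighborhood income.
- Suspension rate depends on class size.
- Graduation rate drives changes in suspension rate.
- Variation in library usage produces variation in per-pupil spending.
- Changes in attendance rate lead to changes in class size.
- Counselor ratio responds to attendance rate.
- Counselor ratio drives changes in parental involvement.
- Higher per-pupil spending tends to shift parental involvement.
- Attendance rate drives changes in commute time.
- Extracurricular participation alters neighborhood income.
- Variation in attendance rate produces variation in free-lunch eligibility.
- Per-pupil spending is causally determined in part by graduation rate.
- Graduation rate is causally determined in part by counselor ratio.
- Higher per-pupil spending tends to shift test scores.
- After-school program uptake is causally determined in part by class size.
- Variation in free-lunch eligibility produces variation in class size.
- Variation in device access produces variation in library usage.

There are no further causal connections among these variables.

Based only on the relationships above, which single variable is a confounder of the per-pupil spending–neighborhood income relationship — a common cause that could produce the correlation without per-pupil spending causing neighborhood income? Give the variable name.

attendance rate

Attendance rate has a causal path to per-pupil spending (attendance rate → library usage → per-pupil spending) and a separate causal path to neighborhood income (attendance rate → class size → neighborhood income), so it is a common cause of both.
No stated relationship gives per-pupil spending a causal route to neighborhood income, so the correlation is explained by the shared upstream cause rather than a direct effect.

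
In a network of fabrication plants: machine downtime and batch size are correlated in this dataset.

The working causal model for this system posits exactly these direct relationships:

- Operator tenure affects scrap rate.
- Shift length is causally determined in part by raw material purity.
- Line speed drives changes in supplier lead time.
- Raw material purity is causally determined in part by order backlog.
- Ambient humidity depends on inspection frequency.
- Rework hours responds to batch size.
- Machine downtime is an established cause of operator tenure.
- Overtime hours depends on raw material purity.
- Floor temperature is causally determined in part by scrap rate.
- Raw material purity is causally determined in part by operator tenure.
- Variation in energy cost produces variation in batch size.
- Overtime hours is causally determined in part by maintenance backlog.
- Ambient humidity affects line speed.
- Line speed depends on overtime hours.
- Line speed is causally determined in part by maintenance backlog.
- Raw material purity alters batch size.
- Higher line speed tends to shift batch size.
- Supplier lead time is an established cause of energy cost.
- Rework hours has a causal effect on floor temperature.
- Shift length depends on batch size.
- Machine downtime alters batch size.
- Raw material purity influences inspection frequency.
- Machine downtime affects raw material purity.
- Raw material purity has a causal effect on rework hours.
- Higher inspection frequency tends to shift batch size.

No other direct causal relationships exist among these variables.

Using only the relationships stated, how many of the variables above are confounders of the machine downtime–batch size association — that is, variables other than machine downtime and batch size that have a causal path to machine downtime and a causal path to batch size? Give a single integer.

No listed variable has a causal path to both machine downtime and batch size, so there are no common causes.

0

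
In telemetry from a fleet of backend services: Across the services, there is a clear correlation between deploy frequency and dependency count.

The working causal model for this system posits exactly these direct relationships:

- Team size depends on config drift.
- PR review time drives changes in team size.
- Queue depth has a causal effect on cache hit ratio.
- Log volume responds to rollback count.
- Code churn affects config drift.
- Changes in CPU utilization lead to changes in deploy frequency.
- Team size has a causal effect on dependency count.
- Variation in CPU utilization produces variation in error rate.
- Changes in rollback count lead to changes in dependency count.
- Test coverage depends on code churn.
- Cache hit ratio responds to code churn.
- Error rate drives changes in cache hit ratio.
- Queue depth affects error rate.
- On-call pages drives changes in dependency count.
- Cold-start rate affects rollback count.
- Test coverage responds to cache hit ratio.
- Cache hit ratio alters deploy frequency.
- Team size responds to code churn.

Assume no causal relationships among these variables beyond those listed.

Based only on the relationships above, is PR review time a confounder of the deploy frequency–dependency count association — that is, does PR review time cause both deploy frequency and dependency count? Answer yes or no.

no

PR review time has no stated causal path to deploy frequency. A confounder must cause both variables, so PR review time does not qualify.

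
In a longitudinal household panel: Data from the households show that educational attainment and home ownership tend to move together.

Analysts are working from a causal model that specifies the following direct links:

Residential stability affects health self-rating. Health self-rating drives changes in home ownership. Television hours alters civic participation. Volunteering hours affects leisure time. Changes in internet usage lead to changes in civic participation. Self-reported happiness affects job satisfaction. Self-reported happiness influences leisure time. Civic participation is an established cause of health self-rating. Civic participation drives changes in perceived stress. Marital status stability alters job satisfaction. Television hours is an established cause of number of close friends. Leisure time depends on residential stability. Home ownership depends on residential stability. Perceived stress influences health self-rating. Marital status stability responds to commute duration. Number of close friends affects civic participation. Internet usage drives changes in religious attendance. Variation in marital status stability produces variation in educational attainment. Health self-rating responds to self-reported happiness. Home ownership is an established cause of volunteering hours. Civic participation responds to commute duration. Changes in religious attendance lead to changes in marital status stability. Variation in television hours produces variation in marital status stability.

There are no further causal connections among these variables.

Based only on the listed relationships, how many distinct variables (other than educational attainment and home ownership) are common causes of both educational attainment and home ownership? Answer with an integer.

3

The common causes are: commute duration (to educational attainment via commute duration → marital status stability → educational attainment; to home ownership via commute duration → civic participation → health self-rating → home ownership); internet usage (to educational attainment via internet usage → religious attendance → marital status stability → educational attainment; to home ownership via internet usage → civic participation → health self-rating → home ownership); television hours (to educational attainment via television hours → marital status stability → educational attainment; to home ownership via television hours → civic participation → health self-rating → home ownership).
Every other variable lacks a causal path to at least one of educational attainment and home ownership.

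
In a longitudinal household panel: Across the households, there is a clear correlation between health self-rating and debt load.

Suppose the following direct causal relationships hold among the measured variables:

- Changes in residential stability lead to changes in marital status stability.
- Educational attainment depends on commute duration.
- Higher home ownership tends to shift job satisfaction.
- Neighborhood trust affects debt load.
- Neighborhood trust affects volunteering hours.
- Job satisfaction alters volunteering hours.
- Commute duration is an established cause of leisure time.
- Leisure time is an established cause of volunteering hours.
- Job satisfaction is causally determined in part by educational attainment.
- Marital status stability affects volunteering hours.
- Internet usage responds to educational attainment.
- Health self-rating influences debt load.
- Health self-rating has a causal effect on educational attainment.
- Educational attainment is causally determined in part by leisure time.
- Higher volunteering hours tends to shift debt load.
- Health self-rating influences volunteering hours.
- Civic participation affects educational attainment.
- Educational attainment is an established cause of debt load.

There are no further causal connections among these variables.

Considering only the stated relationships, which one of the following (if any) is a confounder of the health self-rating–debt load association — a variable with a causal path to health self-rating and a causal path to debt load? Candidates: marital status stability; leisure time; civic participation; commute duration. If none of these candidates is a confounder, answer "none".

None of the listed candidates has causal paths to both health self-rating and debt load in the stated relationships, so none is a common cause.

none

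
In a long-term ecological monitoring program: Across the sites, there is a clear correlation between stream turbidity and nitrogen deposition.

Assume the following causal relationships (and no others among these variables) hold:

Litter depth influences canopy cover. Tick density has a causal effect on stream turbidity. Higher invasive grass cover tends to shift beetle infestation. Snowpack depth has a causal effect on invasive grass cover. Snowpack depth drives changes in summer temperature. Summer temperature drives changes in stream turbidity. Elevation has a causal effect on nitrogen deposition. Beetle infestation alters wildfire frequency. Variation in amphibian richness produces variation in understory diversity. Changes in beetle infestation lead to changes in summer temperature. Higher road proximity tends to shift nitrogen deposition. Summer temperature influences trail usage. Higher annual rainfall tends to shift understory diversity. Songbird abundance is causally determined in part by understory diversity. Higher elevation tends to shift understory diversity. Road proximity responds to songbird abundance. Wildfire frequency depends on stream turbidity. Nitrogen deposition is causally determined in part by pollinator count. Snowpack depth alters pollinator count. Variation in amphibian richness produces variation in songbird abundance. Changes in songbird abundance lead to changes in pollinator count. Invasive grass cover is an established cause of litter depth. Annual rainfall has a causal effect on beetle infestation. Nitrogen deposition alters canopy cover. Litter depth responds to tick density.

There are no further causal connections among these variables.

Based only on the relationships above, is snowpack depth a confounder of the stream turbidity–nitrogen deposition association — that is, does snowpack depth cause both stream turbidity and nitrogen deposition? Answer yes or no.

Snowpack depth has a causal path to stream turbidity (snowpack depth → summer temperature → stream turbidity) and to nitrogen deposition (snowpack depth → pollinator count → nitrogen deposition), so it is a common cause of both — a confounder.

yes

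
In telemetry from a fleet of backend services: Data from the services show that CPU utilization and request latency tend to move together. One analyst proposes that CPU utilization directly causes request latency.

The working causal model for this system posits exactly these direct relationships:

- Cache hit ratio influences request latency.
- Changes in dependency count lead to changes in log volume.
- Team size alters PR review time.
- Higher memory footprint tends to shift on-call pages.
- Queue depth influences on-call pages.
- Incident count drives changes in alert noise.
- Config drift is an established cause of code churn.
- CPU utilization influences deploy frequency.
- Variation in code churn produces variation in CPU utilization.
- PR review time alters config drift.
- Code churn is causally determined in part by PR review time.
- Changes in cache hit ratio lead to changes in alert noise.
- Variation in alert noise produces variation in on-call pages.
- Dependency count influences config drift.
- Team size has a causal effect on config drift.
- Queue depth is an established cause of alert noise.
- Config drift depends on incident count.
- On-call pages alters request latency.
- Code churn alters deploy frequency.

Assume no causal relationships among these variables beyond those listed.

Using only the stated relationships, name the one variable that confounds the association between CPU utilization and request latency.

incident count

Incident count has a causal path to CPU utilization (incident count → config drift → code churn → CPU utilization) and a separate causal path to request latency (incident count → alert noise → on-call pages → request latency), so it is a common cause of both.
No stated relationship gives CPU utilization a causal route to request latency, so the correlation is explained by the shared upstream cause rather than a direct effect.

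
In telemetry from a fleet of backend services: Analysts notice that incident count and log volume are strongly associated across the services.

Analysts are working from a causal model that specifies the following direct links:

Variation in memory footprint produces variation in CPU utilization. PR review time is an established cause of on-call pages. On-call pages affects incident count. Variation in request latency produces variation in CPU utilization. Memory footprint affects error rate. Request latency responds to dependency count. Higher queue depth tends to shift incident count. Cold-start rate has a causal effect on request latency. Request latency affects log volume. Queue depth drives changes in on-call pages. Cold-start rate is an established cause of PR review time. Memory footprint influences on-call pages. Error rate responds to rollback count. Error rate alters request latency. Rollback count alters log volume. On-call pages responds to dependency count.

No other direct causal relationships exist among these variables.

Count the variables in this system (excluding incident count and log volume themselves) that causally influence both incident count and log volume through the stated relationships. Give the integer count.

The common causes are: cold-start rate (to incident count via cold-start rate → PR review time → on-call pages → incident count; to log volume via cold-start rate → request latency → log volume); dependency count (to incident count via dependency count → on-call pages → incident count; to log volume via dependency count → request latency → log volume); memory footprint (to incident count via memory footprint → on-call pages → incident count; to log volume via memory footprint → error rate → request latency → log volume).
Every other variable lacks a causal path to at least one of incident count and log volume.

3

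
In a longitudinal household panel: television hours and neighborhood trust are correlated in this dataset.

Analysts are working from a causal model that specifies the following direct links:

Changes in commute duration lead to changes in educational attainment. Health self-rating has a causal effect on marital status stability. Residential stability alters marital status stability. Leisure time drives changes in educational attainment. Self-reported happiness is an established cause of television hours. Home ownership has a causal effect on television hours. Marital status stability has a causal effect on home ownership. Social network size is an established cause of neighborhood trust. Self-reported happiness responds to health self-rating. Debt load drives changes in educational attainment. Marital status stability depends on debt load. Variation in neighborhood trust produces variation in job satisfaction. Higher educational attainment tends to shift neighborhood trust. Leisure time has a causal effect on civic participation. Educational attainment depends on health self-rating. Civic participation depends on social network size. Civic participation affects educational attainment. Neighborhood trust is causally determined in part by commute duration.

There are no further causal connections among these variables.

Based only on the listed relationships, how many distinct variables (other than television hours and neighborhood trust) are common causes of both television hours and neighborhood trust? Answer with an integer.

The common causes are: debt load (to television hours via debt load → marital status stability → home ownership → television hours; to neighborhood trust via debt load → educational attainment → neighborhood trust); health self-rating (to television hours via health self-rating → self-reported happiness → television hours; to neighborhood trust via health self-rating → educational attainment → neighborhood trust).
Every other variable lacks a causal path to at least one of television hours and neighborhood trust.

2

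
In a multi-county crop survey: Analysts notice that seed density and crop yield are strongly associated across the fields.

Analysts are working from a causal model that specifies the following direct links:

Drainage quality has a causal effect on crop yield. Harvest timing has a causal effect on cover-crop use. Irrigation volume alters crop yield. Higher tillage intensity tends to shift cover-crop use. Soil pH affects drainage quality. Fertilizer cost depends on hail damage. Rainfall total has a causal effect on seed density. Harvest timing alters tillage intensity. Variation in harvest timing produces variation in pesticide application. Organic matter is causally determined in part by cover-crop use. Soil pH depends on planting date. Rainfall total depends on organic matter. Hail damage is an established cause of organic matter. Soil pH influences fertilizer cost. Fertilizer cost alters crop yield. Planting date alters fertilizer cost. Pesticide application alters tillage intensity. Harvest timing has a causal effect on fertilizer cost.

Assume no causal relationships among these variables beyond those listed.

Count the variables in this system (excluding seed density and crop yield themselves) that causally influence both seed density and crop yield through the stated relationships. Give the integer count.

The common causes are: hail damage (to seed density via hail damage → organic matter → rainfall total → seed density; to crop yield via hail damage → fertilizer cost → crop yield); harvest timing (to seed density via harvest timing → cover-crop use → organic matter → rainfall total → seed density; to crop yield via harvest timing → fertilizer cost → crop yield).
Every other variable lacks a causal path to at least one of seed density and crop yield.

2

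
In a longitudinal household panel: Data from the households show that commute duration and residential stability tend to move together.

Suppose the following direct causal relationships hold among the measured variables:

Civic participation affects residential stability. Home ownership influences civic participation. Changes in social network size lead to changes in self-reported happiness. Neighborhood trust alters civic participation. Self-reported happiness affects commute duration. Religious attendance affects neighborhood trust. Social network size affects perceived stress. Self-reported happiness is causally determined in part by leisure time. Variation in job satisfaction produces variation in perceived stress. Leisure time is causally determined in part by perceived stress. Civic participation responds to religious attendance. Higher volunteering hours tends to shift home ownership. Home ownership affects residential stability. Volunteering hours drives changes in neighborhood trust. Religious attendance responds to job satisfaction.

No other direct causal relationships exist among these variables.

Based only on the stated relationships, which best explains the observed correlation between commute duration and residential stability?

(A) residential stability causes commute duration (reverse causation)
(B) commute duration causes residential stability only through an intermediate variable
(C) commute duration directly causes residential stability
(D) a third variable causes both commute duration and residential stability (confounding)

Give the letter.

D

Job satisfaction causes commute duration (job satisfaction → perceived stress → leisure time → self-reported happiness → commute duration) and residential stability (job satisfaction → religious attendance → civic participation → residential stability) — a common cause creating the correlation.
There is no stated path from commute duration to residential stability or from residential stability to commute duration, so neither direct nor reverse causation applies.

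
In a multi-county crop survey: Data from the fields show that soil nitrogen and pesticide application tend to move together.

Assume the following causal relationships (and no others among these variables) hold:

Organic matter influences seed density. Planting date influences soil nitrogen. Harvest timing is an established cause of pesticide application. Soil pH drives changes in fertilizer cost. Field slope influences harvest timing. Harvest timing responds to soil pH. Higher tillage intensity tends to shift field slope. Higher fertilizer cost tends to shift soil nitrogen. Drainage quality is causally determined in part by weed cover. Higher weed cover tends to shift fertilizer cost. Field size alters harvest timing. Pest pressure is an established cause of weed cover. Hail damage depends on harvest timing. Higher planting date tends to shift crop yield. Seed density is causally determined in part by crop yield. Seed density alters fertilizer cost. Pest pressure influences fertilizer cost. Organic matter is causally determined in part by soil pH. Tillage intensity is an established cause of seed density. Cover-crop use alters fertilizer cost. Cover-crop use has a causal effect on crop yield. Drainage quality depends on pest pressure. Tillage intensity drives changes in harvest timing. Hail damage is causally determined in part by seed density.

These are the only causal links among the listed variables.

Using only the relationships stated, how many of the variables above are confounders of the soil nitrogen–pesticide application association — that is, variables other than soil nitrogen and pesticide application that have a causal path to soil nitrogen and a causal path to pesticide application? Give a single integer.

2

The common causes are: soil pH (to soil nitrogen via soil pH → fertilizer cost → soil nitrogen; to pesticide application via soil pH → harvest timing → pesticide application); tillage intensity (to soil nitrogen via tillage intensity → seed density → fertilizer cost → soil nitrogen; to pesticide application via tillage intensity → harvest timing → pesticide application).
Every other variable lacks a causal path to at least one of soil nitrogen and pesticide application.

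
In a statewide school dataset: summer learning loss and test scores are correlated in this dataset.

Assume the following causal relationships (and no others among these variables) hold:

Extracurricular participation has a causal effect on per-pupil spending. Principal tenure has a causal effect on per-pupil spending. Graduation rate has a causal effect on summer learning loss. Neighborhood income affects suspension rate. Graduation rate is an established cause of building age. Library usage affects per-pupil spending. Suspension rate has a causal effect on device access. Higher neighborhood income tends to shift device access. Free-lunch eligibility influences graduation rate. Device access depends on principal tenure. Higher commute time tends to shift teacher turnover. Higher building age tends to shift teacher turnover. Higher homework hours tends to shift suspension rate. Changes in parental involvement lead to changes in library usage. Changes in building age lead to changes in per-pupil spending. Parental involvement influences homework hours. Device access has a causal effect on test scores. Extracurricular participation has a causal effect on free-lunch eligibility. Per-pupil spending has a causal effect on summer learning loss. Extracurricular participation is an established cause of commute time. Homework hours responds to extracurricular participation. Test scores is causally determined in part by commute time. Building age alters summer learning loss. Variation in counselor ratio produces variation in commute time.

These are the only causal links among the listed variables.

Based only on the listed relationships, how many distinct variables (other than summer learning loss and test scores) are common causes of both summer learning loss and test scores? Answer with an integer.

The common causes are: extracurricular participation (to summer learning loss via extracurricular participation → per-pupil spending → summer learning loss; to test scores via extracurricular participation → commute time → test scores); parental involvement (to summer learning loss via parental involvement → library usage → per-pupil spending → summer learning loss; to test scores via parental involvement → homework hours → suspension rate → device access → test scores); principal tenure (to summer learning loss via principal tenure → per-pupil spending → summer learning loss; to test scores via principal tenure → device access → test scores).
Every other variable lacks a causal path to at least one of summer learning loss and test scores.

3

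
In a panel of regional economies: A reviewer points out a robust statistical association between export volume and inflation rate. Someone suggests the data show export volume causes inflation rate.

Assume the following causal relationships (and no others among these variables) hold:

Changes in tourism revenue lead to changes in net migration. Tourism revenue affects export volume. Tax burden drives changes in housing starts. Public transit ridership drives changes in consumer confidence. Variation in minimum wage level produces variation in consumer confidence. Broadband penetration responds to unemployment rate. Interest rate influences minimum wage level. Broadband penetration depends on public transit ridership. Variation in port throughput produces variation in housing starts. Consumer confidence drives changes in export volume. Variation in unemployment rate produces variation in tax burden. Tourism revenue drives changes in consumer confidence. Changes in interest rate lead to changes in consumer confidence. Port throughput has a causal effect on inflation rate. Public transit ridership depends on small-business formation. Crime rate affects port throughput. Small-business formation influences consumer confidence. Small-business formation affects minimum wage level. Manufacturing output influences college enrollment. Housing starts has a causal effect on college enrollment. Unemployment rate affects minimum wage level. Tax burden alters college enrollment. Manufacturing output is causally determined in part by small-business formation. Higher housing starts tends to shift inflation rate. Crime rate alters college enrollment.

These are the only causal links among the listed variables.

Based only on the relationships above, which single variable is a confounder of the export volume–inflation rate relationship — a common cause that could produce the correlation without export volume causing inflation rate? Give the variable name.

unemployment rate

Unemployment rate has a causal path to export volume (unemployment rate → minimum wage level → consumer confidence → export volume) and a separate causal path to inflation rate (unemployment rate → tax burden → housing starts → inflation rate), so it is a common cause of both.
No stated relationship gives export volume a causal route to inflation rate, so the correlation is explained by the shared upstream cause rather than a direct effect.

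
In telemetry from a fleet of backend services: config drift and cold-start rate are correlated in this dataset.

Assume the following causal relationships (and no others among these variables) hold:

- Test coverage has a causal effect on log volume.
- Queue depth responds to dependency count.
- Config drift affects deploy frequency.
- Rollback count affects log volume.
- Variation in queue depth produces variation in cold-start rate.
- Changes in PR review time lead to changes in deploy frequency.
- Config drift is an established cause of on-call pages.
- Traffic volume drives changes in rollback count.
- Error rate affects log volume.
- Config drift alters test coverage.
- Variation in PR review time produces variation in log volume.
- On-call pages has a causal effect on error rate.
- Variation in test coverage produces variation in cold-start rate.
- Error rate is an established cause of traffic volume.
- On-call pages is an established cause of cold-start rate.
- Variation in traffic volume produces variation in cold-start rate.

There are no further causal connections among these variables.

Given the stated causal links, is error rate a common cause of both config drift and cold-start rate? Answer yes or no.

Error rate has no stated causal path to config drift. A confounder must cause both variables, so error rate does not qualify.

no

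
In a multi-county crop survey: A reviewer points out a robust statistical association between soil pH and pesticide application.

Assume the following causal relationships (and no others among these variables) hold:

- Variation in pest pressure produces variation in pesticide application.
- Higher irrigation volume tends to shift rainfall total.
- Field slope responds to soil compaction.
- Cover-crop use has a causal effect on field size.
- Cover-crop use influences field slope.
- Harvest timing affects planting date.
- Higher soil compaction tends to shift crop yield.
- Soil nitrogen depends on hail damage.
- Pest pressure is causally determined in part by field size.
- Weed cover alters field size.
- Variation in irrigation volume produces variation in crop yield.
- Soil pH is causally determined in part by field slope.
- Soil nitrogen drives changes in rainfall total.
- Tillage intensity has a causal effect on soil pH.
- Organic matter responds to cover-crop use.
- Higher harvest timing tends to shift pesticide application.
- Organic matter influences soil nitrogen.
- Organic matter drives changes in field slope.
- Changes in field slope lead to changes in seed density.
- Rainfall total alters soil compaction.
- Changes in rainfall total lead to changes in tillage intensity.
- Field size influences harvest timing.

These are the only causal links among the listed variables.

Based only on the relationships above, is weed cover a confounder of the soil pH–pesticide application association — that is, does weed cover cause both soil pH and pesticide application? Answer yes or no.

Weed cover has no stated causal path to soil pH. A confounder must cause both variables, so weed cover does not qualify.

no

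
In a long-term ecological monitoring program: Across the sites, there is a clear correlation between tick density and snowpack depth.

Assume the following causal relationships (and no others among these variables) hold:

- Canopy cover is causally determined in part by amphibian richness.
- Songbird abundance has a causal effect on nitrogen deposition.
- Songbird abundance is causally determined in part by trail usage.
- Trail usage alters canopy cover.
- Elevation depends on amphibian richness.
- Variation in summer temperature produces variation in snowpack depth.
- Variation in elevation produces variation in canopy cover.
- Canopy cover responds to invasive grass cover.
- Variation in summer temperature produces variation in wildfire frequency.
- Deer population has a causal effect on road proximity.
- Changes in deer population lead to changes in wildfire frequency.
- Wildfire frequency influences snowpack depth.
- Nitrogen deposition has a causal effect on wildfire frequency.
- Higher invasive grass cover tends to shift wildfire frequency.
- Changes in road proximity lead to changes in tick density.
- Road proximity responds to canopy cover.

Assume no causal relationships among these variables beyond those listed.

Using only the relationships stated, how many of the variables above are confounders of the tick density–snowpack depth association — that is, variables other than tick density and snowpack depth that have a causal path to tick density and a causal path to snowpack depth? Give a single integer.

3

The common causes are: deer population (to tick density via deer population → road proximity → tick density; to snowpack depth via deer population → wildfire frequency → snowpack depth); invasive grass cover (to tick density via invasive grass cover → canopy cover → road proximity → tick density; to snowpack depth via invasive grass cover → wildfire frequency → snowpack depth); trail usage (to tick density via trail usage → canopy cover → road proximity → tick density; to snowpack depth via trail usage → songbird abundance → nitrogen deposition → wildfire frequency → snowpack depth).
Every other variable lacks a causal path to at least one of tick density and snowpack depth.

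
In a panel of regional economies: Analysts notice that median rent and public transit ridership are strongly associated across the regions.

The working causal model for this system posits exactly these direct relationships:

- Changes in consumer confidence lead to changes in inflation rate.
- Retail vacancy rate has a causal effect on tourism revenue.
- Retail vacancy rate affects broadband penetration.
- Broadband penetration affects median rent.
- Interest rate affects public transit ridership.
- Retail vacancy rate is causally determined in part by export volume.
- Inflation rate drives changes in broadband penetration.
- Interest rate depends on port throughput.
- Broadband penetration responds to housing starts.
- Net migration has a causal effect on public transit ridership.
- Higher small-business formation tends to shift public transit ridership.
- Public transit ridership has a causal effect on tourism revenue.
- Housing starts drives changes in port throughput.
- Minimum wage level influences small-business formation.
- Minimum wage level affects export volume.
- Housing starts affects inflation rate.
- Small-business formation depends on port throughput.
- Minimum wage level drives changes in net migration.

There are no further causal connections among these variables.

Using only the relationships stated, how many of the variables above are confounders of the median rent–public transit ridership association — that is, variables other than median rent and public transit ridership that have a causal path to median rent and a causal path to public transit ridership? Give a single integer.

The common causes are: housing starts (to median rent via housing starts → broadband penetration → median rent; to public transit ridership via housing starts → port throughput → interest rate → public transit ridership); minimum wage level (to median rent via minimum wage level → export volume → retail vacancy rate → broadband penetration → median rent; to public transit ridership via minimum wage level → small-business formation → public transit ridership).
Every other variable lacks a causal path to at least one of median rent and public transit ridership.

2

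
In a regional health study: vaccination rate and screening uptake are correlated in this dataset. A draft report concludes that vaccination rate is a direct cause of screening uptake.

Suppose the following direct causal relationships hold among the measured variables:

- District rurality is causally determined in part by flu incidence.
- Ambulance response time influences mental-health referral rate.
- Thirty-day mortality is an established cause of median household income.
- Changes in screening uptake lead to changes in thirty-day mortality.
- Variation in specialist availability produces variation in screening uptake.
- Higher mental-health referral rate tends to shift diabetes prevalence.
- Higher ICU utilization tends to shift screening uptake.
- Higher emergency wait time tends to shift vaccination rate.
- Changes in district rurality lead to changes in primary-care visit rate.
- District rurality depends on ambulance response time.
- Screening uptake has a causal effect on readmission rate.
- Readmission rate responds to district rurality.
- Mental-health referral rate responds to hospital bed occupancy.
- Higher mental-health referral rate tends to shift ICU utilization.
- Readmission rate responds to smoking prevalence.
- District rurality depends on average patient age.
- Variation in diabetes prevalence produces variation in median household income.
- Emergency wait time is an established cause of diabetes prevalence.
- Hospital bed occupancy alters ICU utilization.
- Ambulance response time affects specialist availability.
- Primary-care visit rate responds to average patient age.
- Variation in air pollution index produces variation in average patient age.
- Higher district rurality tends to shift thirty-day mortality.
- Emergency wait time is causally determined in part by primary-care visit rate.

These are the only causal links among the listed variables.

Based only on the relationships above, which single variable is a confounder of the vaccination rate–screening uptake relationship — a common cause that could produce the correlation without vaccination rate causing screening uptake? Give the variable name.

ambulance response time

Ambulance response time has a causal path to vaccination rate (ambulance response time → district rurality → primary-care visit rate → emergency wait time → vaccination rate) and a separate causal path to screening uptake (ambulance response time → specialist availability → screening uptake), so it is a common cause of both.
No stated relationship gives vaccination rate a causal route to screening uptake, so the correlation is explained by the shared upstream cause rather than a direct effect.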